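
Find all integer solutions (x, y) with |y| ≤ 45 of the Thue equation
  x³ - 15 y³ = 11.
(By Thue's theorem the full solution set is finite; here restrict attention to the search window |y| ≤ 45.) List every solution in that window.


The equation is x³ - 15y³ = 11. For fixed y, x³ = 15·y³ + 11, so a solution requires the RHS to be a perfect cube.
Strategy: iterate y from -45 to 45, compute RHS = 15·y³ + 11, and check whether it is a (positive or negative) perfect cube.
Check small values of y:
  y = 0: RHS = 11 is not a perfect cube.
  y = 1: RHS = 26 is not a perfect cube.
  y = -1: RHS = -4 is not a perfect cube.
  y = 2: RHS = 131 is not a perfect cube.
  y = -2: RHS = -109 is not a perfect cube.
  y = 3: RHS = 416 is not a perfect cube.
  y = -3: RHS = -394 is not a perfect cube.
Continuing the search up to |y| = 45 finds no solutions either.
No (x, y) in the scanned range satisfies the equation.

No integer solutions with |y| ≤ 45.


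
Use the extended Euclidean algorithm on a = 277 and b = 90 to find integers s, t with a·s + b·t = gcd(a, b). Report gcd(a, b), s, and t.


Euclidean algorithm on (277, 90) — divide until remainder is 0:
  277 = 3 · 90 + 7
  90 = 12 · 7 + 6
  7 = 1 · 6 + 1
  6 = 6 · 1 + 0
gcd(277, 90) = 1.
Track Bezout coefficients alongside the remainders: start with r₀ = 277 = a·1 + b·0 (s = 1, t = 0) and r₁ = 90 = a·0 + b·1 (s = 0, t = 1); each new remainder r_{k+1} = r_{k-1} − q_k·r_k inherits s_{k+1} = s_{k-1} − q_k·s_k, t_{k+1} = t_{k-1} − q_k·t_k, so r_k = a·s_k + b·t_k at every step:
  q = 3: r = 7, s = 1 − 3·0 = 1, t = 0 − 3·1 = -3  (check: 277·1 + 90·(-3) = 7)
  q = 12: r = 6, s = 0 − 12·1 = -12, t = 1 − 12·(-3) = 37  (check: 277·(-12) + 90·37 = 6)
  q = 1: r = 1, s = 1 − 1·(-12) = 13, t = -3 − 1·37 = -40  (check: 277·13 + 90·(-40) = 1)
The row with r = 1 (the gcd) gives the Bezout coefficients s = 13, t = -40.
Result: 277 · (13) + 90 · (-40) = 1.

gcd(277, 90) = 1; s = 13, t = -40 (check: 277·13 + 90·(-40) = 1).


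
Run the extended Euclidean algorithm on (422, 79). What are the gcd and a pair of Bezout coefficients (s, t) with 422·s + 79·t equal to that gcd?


Euclidean algorithm on (422, 79) — divide until remainder is 0:
  422 = 5 · 79 + 27
  79 = 2 · 27 + 25
  27 = 1 · 25 + 2
  25 = 12 · 2 + 1
  2 = 2 · 1 + 0
gcd(422, 79) = 1.
Track Bezout coefficients alongside the remainders: start with r₀ = 422 = a·1 + b·0 (s = 1, t = 0) and r₁ = 79 = a·0 + b·1 (s = 0, t = 1); each new remainder r_{k+1} = r_{k-1} − q_k·r_k inherits s_{k+1} = s_{k-1} − q_k·s_k, t_{k+1} = t_{k-1} − q_k·t_k, so r_k = a·s_k + b·t_k at every step:
  q = 5: r = 27, s = 1 − 5·0 = 1, t = 0 − 5·1 = -5  (check: 422·1 + 79·(-5) = 27)
  q = 2: r = 25, s = 0 − 2·1 = -2, t = 1 − 2·(-5) = 11  (check: 422·(-2) + 79·11 = 25)
  q = 1: r = 2, s = 1 − 1·(-2) = 3, t = -5 − 1·11 = -16  (check: 422·3 + 79·(-16) = 2)
  q = 12: r = 1, s = -2 − 12·3 = -38, t = 11 − 12·(-16) = 203  (check: 422·(-38) + 79·203 = 1)
The row with r = 1 (the gcd) gives the Bezout coefficients s = -38, t = 203.
Result: 422 · (-38) + 79 · (203) = 1.

gcd(422, 79) = 1; s = -38, t = 203 (check: 422·(-38) + 79·203 = 1).


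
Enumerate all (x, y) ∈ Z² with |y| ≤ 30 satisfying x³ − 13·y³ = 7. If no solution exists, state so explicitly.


The equation is x³ - 13y³ = 7. For fixed y, x³ = 13·y³ + 7, so a solution requires the RHS to be a perfect cube.
Strategy: iterate y from -30 to 30, compute RHS = 13·y³ + 7, and check whether it is a (positive or negative) perfect cube.
Check small values of y:
  y = 0: RHS = 7 is not a perfect cube.
  y = 1: RHS = 20 is not a perfect cube.
  y = -1: RHS = -6 is not a perfect cube.
  y = 2: RHS = 111 is not a perfect cube.
  y = -2: RHS = -97 is not a perfect cube.
  y = 3: RHS = 358 is not a perfect cube.
  y = -3: RHS = -344 is not a perfect cube.
Continuing the search up to |y| = 30 finds no solutions either.
No (x, y) in the scanned range satisfies the equation.

No integer solutions with |y| ≤ 30.


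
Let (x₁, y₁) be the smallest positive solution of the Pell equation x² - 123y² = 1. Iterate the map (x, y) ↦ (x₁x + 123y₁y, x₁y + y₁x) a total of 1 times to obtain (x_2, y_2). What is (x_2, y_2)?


Step 1: Find the fundamental solution (x₁, y₁) of x² - 123y² = 1.
  Expand √123 as a continued fraction. a₀ = ⌊√123⌋ = 11; iterate m_{k+1} = d_k·a_k − m_k, d_{k+1} = (123 − m_{k+1}²)/d_k, a_{k+1} = ⌊(a₀ + m_{k+1})/d_{k+1}⌋ (starting m₀ = 0, d₀ = 1), with convergents p_k = a_k·p_{k-1} + p_{k-2}, q_k = a_k·q_{k-1} + q_{k-2} (p₋₁ = 1, q₋₁ = 0):
  k = 0: a₀ = 11; p₀/q₀ = 11/1; p₀² − 123·q₀² = 121 − 123 = -2.
  k = 1: m = 11, d = 2, a = ⌊(11 + 11)/2⌋ = 11; p/q = (11·11 + 1)/(11·1 + 0) = 122/11; p² − 123·q² = 14884 − 14883 = 1.
  The first convergent with p² − 123·q² = 1 gives the fundamental solution (x₁, y₁) = (122, 11).
Step 2: Apply the recurrence (x_{n+1}, y_{n+1}) = (x₁x_n + 123y₁y_n, x₁y_n + y₁x_n) repeatedly.
  From (x_1, y_1) = (122, 11): x_2 = 122·122 + 123·11·11 = 29767; y_2 = 122·11 + 11·122 = 2684.
Step 3: Verify x_2² - 123·y_2² = 886074289 - 886074288 = 1 (should be 1). ✓

(x_1, y_1) = (122, 11); (x_2, y_2) = (29767, 2684).


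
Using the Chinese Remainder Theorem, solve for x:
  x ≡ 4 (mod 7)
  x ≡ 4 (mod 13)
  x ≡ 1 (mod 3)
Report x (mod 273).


Moduli 7, 13, 3 are pairwise coprime; by CRT there is a unique solution modulo M = 7 · 13 · 3 = 273.
Solve pairwise, accumulating the modulus:
  Start with x ≡ 4 (mod 7).
  Combine with x ≡ 4 (mod 13): since gcd(7, 13) = 1, we get a unique residue mod 91.
    Write x = 4 + 7·t and substitute into x ≡ 4 (mod 13): 7·t ≡ 4 − 4 = 0 (mod 13).
    The inverse of 7 mod 13 is 2 (since 7·2 = 14 = 1·13 + 1), so t ≡ 2·0 = 0 ≡ 0 (mod 13).
    Then x = 4 + 7·0 = 4, valid modulo lcm(7, 13) = 91: x ≡ 4 (mod 91).
  Combine with x ≡ 1 (mod 3): since gcd(91, 3) = 1, we get a unique residue mod 273.
    Write x = 4 + 91·t and substitute into x ≡ 1 (mod 3): 91·t ≡ 1 − 4 = -3 (mod 3).
    Reduce coefficients mod 3: 1·t ≡ 0 (mod 3).
    So t ≡ 0 (mod 3).
    Then x = 4 + 91·0 = 4, valid modulo lcm(91, 3) = 273: x ≡ 4 (mod 273).
Verify: 4 mod 7 = 4 ✓, 4 mod 13 = 4 ✓, 4 mod 3 = 1 ✓.

x ≡ 4 (mod 273).


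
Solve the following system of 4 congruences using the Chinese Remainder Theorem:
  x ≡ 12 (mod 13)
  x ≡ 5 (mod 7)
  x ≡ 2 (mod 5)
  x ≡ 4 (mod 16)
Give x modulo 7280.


Product of moduli M = 13 · 7 · 5 · 16 = 7280.
Merge one congruence at a time:
  Start: x ≡ 12 (mod 13).
  Combine with x ≡ 5 (mod 7); new modulus lcm = 91.
    Write x = 12 + 13·t and substitute into x ≡ 5 (mod 7): 13·t ≡ 5 − 12 = -7 (mod 7).
    Reduce coefficients mod 7: 6·t ≡ 0 (mod 7).
    The inverse of 6 mod 7 is 6 (since 6·6 = 36 = 5·7 + 1), so t ≡ 6·0 = 0 ≡ 0 (mod 7).
    Then x = 12 + 13·0 = 12, valid modulo lcm(13, 7) = 91: x ≡ 12 (mod 91).
  Combine with x ≡ 2 (mod 5); new modulus lcm = 455.
    Write x = 12 + 91·t and substitute into x ≡ 2 (mod 5): 91·t ≡ 2 − 12 = -10 (mod 5).
    Reduce coefficients mod 5: 1·t ≡ 0 (mod 5).
    So t ≡ 0 (mod 5).
    Then x = 12 + 91·0 = 12, valid modulo lcm(91, 5) = 455: x ≡ 12 (mod 455).
  Combine with x ≡ 4 (mod 16); new modulus lcm = 7280.
    Write x = 12 + 455·t and substitute into x ≡ 4 (mod 16): 455·t ≡ 4 − 12 = -8 (mod 16).
    Reduce coefficients mod 16: 7·t ≡ 8 (mod 16).
    The inverse of 7 mod 16 is 7 (since 7·7 = 49 = 3·16 + 1), so t ≡ 7·8 = 56 ≡ 8 (mod 16).
    Then x = 12 + 455·8 = 3652, valid modulo lcm(455, 16) = 7280: x ≡ 3652 (mod 7280).
Verify against each original: 3652 mod 13 = 12, 3652 mod 7 = 5, 3652 mod 5 = 2, 3652 mod 16 = 4.

x ≡ 3652 (mod 7280).


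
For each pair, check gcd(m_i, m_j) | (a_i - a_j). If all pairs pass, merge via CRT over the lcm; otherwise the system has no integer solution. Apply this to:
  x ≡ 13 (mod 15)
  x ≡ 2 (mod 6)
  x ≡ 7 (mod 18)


Moduli 15, 6, 18 are not pairwise coprime, so CRT works modulo lcm(m_i) when all pairwise compatibility conditions hold.
Pairwise compatibility: gcd(m_i, m_j) must divide a_i - a_j for every pair.
Merge one congruence at a time:
  Start: x ≡ 13 (mod 15).
  Combine with x ≡ 2 (mod 6): gcd(15, 6) = 3, and 2 - 13 = -11 is NOT divisible by 3.
    ⇒ system is inconsistent (no integer solution).

No solution (the system is inconsistent).


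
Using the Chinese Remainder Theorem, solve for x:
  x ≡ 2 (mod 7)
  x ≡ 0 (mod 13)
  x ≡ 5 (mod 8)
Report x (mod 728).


Moduli 7, 13, 8 are pairwise coprime; by CRT there is a unique solution modulo M = 7 · 13 · 8 = 728.
Solve pairwise, accumulating the modulus:
  Start with x ≡ 2 (mod 7).
  Combine with x ≡ 0 (mod 13): since gcd(7, 13) = 1, we get a unique residue mod 91.
    Write x = 2 + 7·t and substitute into x ≡ 0 (mod 13): 7·t ≡ 0 − 2 = -2 (mod 13).
    Reduce coefficients mod 13: 7·t ≡ 11 (mod 13).
    The inverse of 7 mod 13 is 2 (since 7·2 = 14 = 1·13 + 1), so t ≡ 2·11 = 22 ≡ 9 (mod 13).
    Then x = 2 + 7·9 = 65, valid modulo lcm(7, 13) = 91: x ≡ 65 (mod 91).
  Combine with x ≡ 5 (mod 8): since gcd(91, 8) = 1, we get a unique residue mod 728.
    Write x = 65 + 91·t and substitute into x ≡ 5 (mod 8): 91·t ≡ 5 − 65 = -60 (mod 8).
    Reduce coefficients mod 8: 3·t ≡ 4 (mod 8).
    The inverse of 3 mod 8 is 3 (since 3·3 = 9 = 1·8 + 1), so t ≡ 3·4 = 12 ≡ 4 (mod 8).
    Then x = 65 + 91·4 = 429, valid modulo lcm(91, 8) = 728: x ≡ 429 (mod 728).
Verify: 429 mod 7 = 2 ✓, 429 mod 13 = 0 ✓, 429 mod 8 = 5 ✓.

x ≡ 429 (mod 728).


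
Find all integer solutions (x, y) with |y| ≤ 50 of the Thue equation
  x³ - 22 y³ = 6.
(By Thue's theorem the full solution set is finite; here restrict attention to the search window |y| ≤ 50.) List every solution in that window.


The equation is x³ - 22y³ = 6. For fixed y, x³ = 22·y³ + 6, so a solution requires the RHS to be a perfect cube.
Strategy: iterate y from -50 to 50, compute RHS = 22·y³ + 6, and check whether it is a (positive or negative) perfect cube.
Check small values of y:
  y = 0: RHS = 6 is not a perfect cube.
  y = 1: RHS = 28 is not a perfect cube.
  y = -1: RHS = -16 is not a perfect cube.
  y = 2: RHS = 182 is not a perfect cube.
  y = -2: RHS = -170 is not a perfect cube.
  y = 3: RHS = 600 is not a perfect cube.
  y = -3: RHS = -588 is not a perfect cube.
Continuing, at y = -5: RHS = -2744 = (-14)³ ⇒ x = -14 works.
Searching the remaining y in |y| ≤ 50 finds no further solutions.
Collected solutions: (-14, -5).

Solutions (with |y| ≤ 50): (-14, -5).


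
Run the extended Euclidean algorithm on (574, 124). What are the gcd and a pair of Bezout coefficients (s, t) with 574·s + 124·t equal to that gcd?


Euclidean algorithm on (574, 124) — divide until remainder is 0:
  574 = 4 · 124 + 78
  124 = 1 · 78 + 46
  78 = 1 · 46 + 32
  46 = 1 · 32 + 14
  32 = 2 · 14 + 4
  14 = 3 · 4 + 2
  4 = 2 · 2 + 0
gcd(574, 124) = 2.
Track Bezout coefficients alongside the remainders: start with r₀ = 574 = a·1 + b·0 (s = 1, t = 0) and r₁ = 124 = a·0 + b·1 (s = 0, t = 1); each new remainder r_{k+1} = r_{k-1} − q_k·r_k inherits s_{k+1} = s_{k-1} − q_k·s_k, t_{k+1} = t_{k-1} − q_k·t_k, so r_k = a·s_k + b·t_k at every step:
  q = 4: r = 78, s = 1 − 4·0 = 1, t = 0 − 4·1 = -4  (check: 574·1 + 124·(-4) = 78)
  q = 1: r = 46, s = 0 − 1·1 = -1, t = 1 − 1·(-4) = 5  (check: 574·(-1) + 124·5 = 46)
  q = 1: r = 32, s = 1 − 1·(-1) = 2, t = -4 − 1·5 = -9  (check: 574·2 + 124·(-9) = 32)
  q = 1: r = 14, s = -1 − 1·2 = -3, t = 5 − 1·(-9) = 14  (check: 574·(-3) + 124·14 = 14)
  q = 2: r = 4, s = 2 − 2·(-3) = 8, t = -9 − 2·14 = -37  (check: 574·8 + 124·(-37) = 4)
  q = 3: r = 2, s = -3 − 3·8 = -27, t = 14 − 3·(-37) = 125  (check: 574·(-27) + 124·125 = 2)
The row with r = 2 (the gcd) gives the Bezout coefficients s = -27, t = 125.
Result: 574 · (-27) + 124 · (125) = 2.

gcd(574, 124) = 2; s = -27, t = 125 (check: 574·(-27) + 124·125 = 2).


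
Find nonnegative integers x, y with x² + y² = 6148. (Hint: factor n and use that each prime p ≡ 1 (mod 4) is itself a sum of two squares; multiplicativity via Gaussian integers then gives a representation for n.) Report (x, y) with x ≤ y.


Step 1: Factor n = 6148 = 2^2 · 29 · 53.
Step 2: Check the mod-4 condition on each prime factor: 2 = 2 (special); 29 ≡ 1 (mod 4), exponent 1; 53 ≡ 1 (mod 4), exponent 1.
All primes ≡ 3 (mod 4) appear to even exponent (or don't appear), so by the two-squares theorem n IS expressible as a sum of two squares.
Step 3: Build a representation. Group n = k² · m with k = 2 and m = 29 · 53 = 1537 (a product of primes ≡ 1 (mod 4)); a representation of m scales to one of n via (k·x)² + (k·y)² = k²(x² + y²). Each prime p ≡ 1 (mod 4) is itself a sum of two squares; find a² by testing p − a² for a perfect square:
  29: 29 − 1² = 28, 29 − 2² = 25 = 5² ⇒ 29 = 2² + 5².
  53: 53 − 1² = 52, 53 − 2² = 49 = 7² ⇒ 53 = 2² + 7².
  Combine using the Brahmagupta–Fibonacci identity (a² + b²)(c² + d²) = (ac − bd)² + (ad + bc)² = (ac + bd)² + (ad − bc)²:
  29 · 53 = 1537: from (2² + 5²)(2² + 7²), take (2·2 − 5·7, 2·7 + 5·2) = (4 − 35, 14 + 10) = (-31, 24); dropping signs (only squares matter) gives (31, 24); check 31² + 24² = 961 + 576 = 1537 ✓.
  Scale by k = 2: (2·31, 2·24) = (62, 48).
Step 4: Order so x ≤ y and verify: 48² + 62² = 2304 + 3844 = 6148 = n. ✓

n = 6148 = 48² + 62² (one valid representation with x ≤ y).


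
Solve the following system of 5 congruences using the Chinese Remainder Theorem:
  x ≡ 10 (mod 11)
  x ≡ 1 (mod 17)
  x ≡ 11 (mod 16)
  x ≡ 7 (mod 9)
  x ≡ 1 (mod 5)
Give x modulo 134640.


Product of moduli M = 11 · 17 · 16 · 9 · 5 = 134640.
Merge one congruence at a time:
  Start: x ≡ 10 (mod 11).
  Combine with x ≡ 1 (mod 17); new modulus lcm = 187.
    Write x = 10 + 11·t and substitute into x ≡ 1 (mod 17): 11·t ≡ 1 − 10 = -9 (mod 17).
    Reduce coefficients mod 17: 11·t ≡ 8 (mod 17).
    The inverse of 11 mod 17 is 14 (since 11·14 = 154 = 9·17 + 1), so t ≡ 14·8 = 112 ≡ 10 (mod 17).
    Then x = 10 + 11·10 = 120, valid modulo lcm(11, 17) = 187: x ≡ 120 (mod 187).
  Combine with x ≡ 11 (mod 16); new modulus lcm = 2992.
    Write x = 120 + 187·t and substitute into x ≡ 11 (mod 16): 187·t ≡ 11 − 120 = -109 (mod 16).
    Reduce coefficients mod 16: 11·t ≡ 3 (mod 16).
    The inverse of 11 mod 16 is 3 (since 11·3 = 33 = 2·16 + 1), so t ≡ 3·3 = 9 ≡ 9 (mod 16).
    Then x = 120 + 187·9 = 1803, valid modulo lcm(187, 16) = 2992: x ≡ 1803 (mod 2992).
  Combine with x ≡ 7 (mod 9); new modulus lcm = 26928.
    Write x = 1803 + 2992·t and substitute into x ≡ 7 (mod 9): 2992·t ≡ 7 − 1803 = -1796 (mod 9).
    Reduce coefficients mod 9: 4·t ≡ 4 (mod 9).
    The inverse of 4 mod 9 is 7 (since 4·7 = 28 = 3·9 + 1), so t ≡ 7·4 = 28 ≡ 1 (mod 9).
    Then x = 1803 + 2992·1 = 4795, valid modulo lcm(2992, 9) = 26928: x ≡ 4795 (mod 26928).
  Combine with x ≡ 1 (mod 5); new modulus lcm = 134640.
    Write x = 4795 + 26928·t and substitute into x ≡ 1 (mod 5): 26928·t ≡ 1 − 4795 = -4794 (mod 5).
    Reduce coefficients mod 5: 3·t ≡ 1 (mod 5).
    The inverse of 3 mod 5 is 2 (since 3·2 = 6 = 1·5 + 1), so t ≡ 2·1 = 2 ≡ 2 (mod 5).
    Then x = 4795 + 26928·2 = 58651, valid modulo lcm(26928, 5) = 134640: x ≡ 58651 (mod 134640).
Verify against each original: 58651 mod 11 = 10, 58651 mod 17 = 1, 58651 mod 16 = 11, 58651 mod 9 = 7, 58651 mod 5 = 1.

x ≡ 58651 (mod 134640).


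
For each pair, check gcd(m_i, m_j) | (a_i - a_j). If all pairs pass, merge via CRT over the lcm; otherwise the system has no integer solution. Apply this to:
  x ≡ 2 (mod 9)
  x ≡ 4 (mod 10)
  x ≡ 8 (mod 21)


Moduli 9, 10, 21 are not pairwise coprime, so CRT works modulo lcm(m_i) when all pairwise compatibility conditions hold.
Pairwise compatibility: gcd(m_i, m_j) must divide a_i - a_j for every pair.
Merge one congruence at a time:
  Start: x ≡ 2 (mod 9).
  Combine with x ≡ 4 (mod 10): gcd(9, 10) = 1; 4 - 2 = 2, which IS divisible by 1, so compatible.
    Write x = 2 + 9·t and substitute into x ≡ 4 (mod 10): 9·t ≡ 4 − 2 = 2 (mod 10).
    The inverse of 9 mod 10 is 9 (since 9·9 = 81 = 8·10 + 1), so t ≡ 9·2 = 18 ≡ 8 (mod 10).
    Then x = 2 + 9·8 = 74, valid modulo lcm(9, 10) = 90: x ≡ 74 (mod 90).
  Combine with x ≡ 8 (mod 21): gcd(90, 21) = 3; 8 - 74 = -66, which IS divisible by 3, so compatible.
    Write x = 74 + 90·t and substitute into x ≡ 8 (mod 21): 90·t ≡ 8 − 74 = -66 (mod 21).
    Divide the congruence (and modulus) by g = 3: 30·t ≡ -22 (mod 7).
    Reduce coefficients mod 7: 2·t ≡ 6 (mod 7).
    The inverse of 2 mod 7 is 4 (since 2·4 = 8 = 1·7 + 1), so t ≡ 4·6 = 24 ≡ 3 (mod 7).
    Then x = 74 + 90·3 = 344, valid modulo lcm(90, 21) = 630: x ≡ 344 (mod 630).
Verify: 344 mod 9 = 2, 344 mod 10 = 4, 344 mod 21 = 8.

x ≡ 344 (mod 630).


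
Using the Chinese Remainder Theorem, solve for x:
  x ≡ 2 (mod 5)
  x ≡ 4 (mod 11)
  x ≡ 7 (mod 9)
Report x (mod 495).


Moduli 5, 11, 9 are pairwise coprime; by CRT there is a unique solution modulo M = 5 · 11 · 9 = 495.
Solve pairwise, accumulating the modulus:
  Start with x ≡ 2 (mod 5).
  Combine with x ≡ 4 (mod 11): since gcd(5, 11) = 1, we get a unique residue mod 55.
    Write x = 2 + 5·t and substitute into x ≡ 4 (mod 11): 5·t ≡ 4 − 2 = 2 (mod 11).
    The inverse of 5 mod 11 is 9 (since 5·9 = 45 = 4·11 + 1), so t ≡ 9·2 = 18 ≡ 7 (mod 11).
    Then x = 2 + 5·7 = 37, valid modulo lcm(5, 11) = 55: x ≡ 37 (mod 55).
  Combine with x ≡ 7 (mod 9): since gcd(55, 9) = 1, we get a unique residue mod 495.
    Write x = 37 + 55·t and substitute into x ≡ 7 (mod 9): 55·t ≡ 7 − 37 = -30 (mod 9).
    Reduce coefficients mod 9: 1·t ≡ 6 (mod 9).
    So t ≡ 6 (mod 9).
    Then x = 37 + 55·6 = 367, valid modulo lcm(55, 9) = 495: x ≡ 367 (mod 495).
Verify: 367 mod 5 = 2 ✓, 367 mod 11 = 4 ✓, 367 mod 9 = 7 ✓.

x ≡ 367 (mod 495).


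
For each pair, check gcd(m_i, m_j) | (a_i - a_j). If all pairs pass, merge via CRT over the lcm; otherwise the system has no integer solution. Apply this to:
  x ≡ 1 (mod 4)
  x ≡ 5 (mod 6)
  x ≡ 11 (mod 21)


Moduli 4, 6, 21 are not pairwise coprime, so CRT works modulo lcm(m_i) when all pairwise compatibility conditions hold.
Pairwise compatibility: gcd(m_i, m_j) must divide a_i - a_j for every pair.
Merge one congruence at a time:
  Start: x ≡ 1 (mod 4).
  Combine with x ≡ 5 (mod 6): gcd(4, 6) = 2; 5 - 1 = 4, which IS divisible by 2, so compatible.
    Write x = 1 + 4·t and substitute into x ≡ 5 (mod 6): 4·t ≡ 5 − 1 = 4 (mod 6).
    Divide the congruence (and modulus) by g = 2: 2·t ≡ 2 (mod 3).
    The inverse of 2 mod 3 is 2 (since 2·2 = 4 = 1·3 + 1), so t ≡ 2·2 = 4 ≡ 1 (mod 3).
    Then x = 1 + 4·1 = 5, valid modulo lcm(4, 6) = 12: x ≡ 5 (mod 12).
  Combine with x ≡ 11 (mod 21): gcd(12, 21) = 3; 11 - 5 = 6, which IS divisible by 3, so compatible.
    Write x = 5 + 12·t and substitute into x ≡ 11 (mod 21): 12·t ≡ 11 − 5 = 6 (mod 21).
    Divide the congruence (and modulus) by g = 3: 4·t ≡ 2 (mod 7).
    The inverse of 4 mod 7 is 2 (since 4·2 = 8 = 1·7 + 1), so t ≡ 2·2 = 4 ≡ 4 (mod 7).
    Then x = 5 + 12·4 = 53, valid modulo lcm(12, 21) = 84: x ≡ 53 (mod 84).
Verify: 53 mod 4 = 1, 53 mod 6 = 5, 53 mod 21 = 11.

x ≡ 53 (mod 84).


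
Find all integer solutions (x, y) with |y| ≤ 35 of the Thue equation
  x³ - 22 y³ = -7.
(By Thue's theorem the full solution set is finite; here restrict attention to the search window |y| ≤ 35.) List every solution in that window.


The equation is x³ - 22y³ = -7. For fixed y, x³ = 22·y³ − 7, so a solution requires the RHS to be a perfect cube.
Strategy: iterate y from -35 to 35, compute RHS = 22·y³ − 7, and check whether it is a (positive or negative) perfect cube.
Check small values of y:
  y = 0: RHS = -7 is not a perfect cube.
  y = 1: RHS = 15 is not a perfect cube.
  y = -1: RHS = -29 is not a perfect cube.
  y = 2: RHS = 169 is not a perfect cube.
  y = -2: RHS = -183 is not a perfect cube.
  y = 3: RHS = 587 is not a perfect cube.
  y = -3: RHS = -601 is not a perfect cube.
Continuing the search up to |y| = 35 finds no solutions either.
No (x, y) in the scanned range satisfies the equation.

No integer solutions with |y| ≤ 35.


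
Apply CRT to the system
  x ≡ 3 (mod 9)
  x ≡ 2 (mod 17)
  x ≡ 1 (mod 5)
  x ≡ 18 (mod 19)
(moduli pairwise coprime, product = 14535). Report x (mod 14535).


Product of moduli M = 9 · 17 · 5 · 19 = 14535.
Merge one congruence at a time:
  Start: x ≡ 3 (mod 9).
  Combine with x ≡ 2 (mod 17); new modulus lcm = 153.
    Write x = 3 + 9·t and substitute into x ≡ 2 (mod 17): 9·t ≡ 2 − 3 = -1 (mod 17).
    Reduce coefficients mod 17: 9·t ≡ 16 (mod 17).
    The inverse of 9 mod 17 is 2 (since 9·2 = 18 = 1·17 + 1), so t ≡ 2·16 = 32 ≡ 15 (mod 17).
    Then x = 3 + 9·15 = 138, valid modulo lcm(9, 17) = 153: x ≡ 138 (mod 153).
  Combine with x ≡ 1 (mod 5); new modulus lcm = 765.
    Write x = 138 + 153·t and substitute into x ≡ 1 (mod 5): 153·t ≡ 1 − 138 = -137 (mod 5).
    Reduce coefficients mod 5: 3·t ≡ 3 (mod 5).
    The inverse of 3 mod 5 is 2 (since 3·2 = 6 = 1·5 + 1), so t ≡ 2·3 = 6 ≡ 1 (mod 5).
    Then x = 138 + 153·1 = 291, valid modulo lcm(153, 5) = 765: x ≡ 291 (mod 765).
  Combine with x ≡ 18 (mod 19); new modulus lcm = 14535.
    Write x = 291 + 765·t and substitute into x ≡ 18 (mod 19): 765·t ≡ 18 − 291 = -273 (mod 19).
    Reduce coefficients mod 19: 5·t ≡ 12 (mod 19).
    The inverse of 5 mod 19 is 4 (since 5·4 = 20 = 1·19 + 1), so t ≡ 4·12 = 48 ≡ 10 (mod 19).
    Then x = 291 + 765·10 = 7941, valid modulo lcm(765, 19) = 14535: x ≡ 7941 (mod 14535).
Verify against each original: 7941 mod 9 = 3, 7941 mod 17 = 2, 7941 mod 5 = 1, 7941 mod 19 = 18.

x ≡ 7941 (mod 14535).


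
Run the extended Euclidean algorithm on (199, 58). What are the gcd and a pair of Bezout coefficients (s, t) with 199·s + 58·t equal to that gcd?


Euclidean algorithm on (199, 58) — divide until remainder is 0:
  199 = 3 · 58 + 25
  58 = 2 · 25 + 8
  25 = 3 · 8 + 1
  8 = 8 · 1 + 0
gcd(199, 58) = 1.
Track Bezout coefficients alongside the remainders: start with r₀ = 199 = a·1 + b·0 (s = 1, t = 0) and r₁ = 58 = a·0 + b·1 (s = 0, t = 1); each new remainder r_{k+1} = r_{k-1} − q_k·r_k inherits s_{k+1} = s_{k-1} − q_k·s_k, t_{k+1} = t_{k-1} − q_k·t_k, so r_k = a·s_k + b·t_k at every step:
  q = 3: r = 25, s = 1 − 3·0 = 1, t = 0 − 3·1 = -3  (check: 199·1 + 58·(-3) = 25)
  q = 2: r = 8, s = 0 − 2·1 = -2, t = 1 − 2·(-3) = 7  (check: 199·(-2) + 58·7 = 8)
  q = 3: r = 1, s = 1 − 3·(-2) = 7, t = -3 − 3·7 = -24  (check: 199·7 + 58·(-24) = 1)
The row with r = 1 (the gcd) gives the Bezout coefficients s = 7, t = -24.
Result: 199 · (7) + 58 · (-24) = 1.

gcd(199, 58) = 1; s = 7, t = -24 (check: 199·7 + 58·(-24) = 1).


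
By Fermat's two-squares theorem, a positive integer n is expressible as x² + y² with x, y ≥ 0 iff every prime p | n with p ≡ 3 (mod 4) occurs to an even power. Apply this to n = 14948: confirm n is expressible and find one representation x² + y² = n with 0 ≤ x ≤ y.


Step 1: Factor n = 14948 = 2^2 · 37 · 101.
Step 2: Check the mod-4 condition on each prime factor: 2 = 2 (special); 37 ≡ 1 (mod 4), exponent 1; 101 ≡ 1 (mod 4), exponent 1.
All primes ≡ 3 (mod 4) appear to even exponent (or don't appear), so by the two-squares theorem n IS expressible as a sum of two squares.
Step 3: Build a representation. Group n = k² · m with k = 2 and m = 37 · 101 = 3737 (a product of primes ≡ 1 (mod 4)); a representation of m scales to one of n via (k·x)² + (k·y)² = k²(x² + y²). Each prime p ≡ 1 (mod 4) is itself a sum of two squares; find a² by testing p − a² for a perfect square:
  37: 37 − 1² = 36 = 6² ⇒ 37 = 1² + 6².
  101: 101 − 1² = 100 = 10² ⇒ 101 = 1² + 10².
  Combine using the Brahmagupta–Fibonacci identity (a² + b²)(c² + d²) = (ac − bd)² + (ad + bc)² = (ac + bd)² + (ad − bc)²:
  37 · 101 = 3737: from (1² + 6²)(1² + 10²), take (1·1 − 6·10, 1·10 + 6·1) = (1 − 60, 10 + 6) = (-59, 16); dropping signs (only squares matter) gives (59, 16); check 59² + 16² = 3481 + 256 = 3737 ✓.
  Scale by k = 2: (2·59, 2·16) = (118, 32).
Step 4: Order so x ≤ y and verify: 32² + 118² = 1024 + 13924 = 14948 = n. ✓

n = 14948 = 32² + 118² (one valid representation with x ≤ y).


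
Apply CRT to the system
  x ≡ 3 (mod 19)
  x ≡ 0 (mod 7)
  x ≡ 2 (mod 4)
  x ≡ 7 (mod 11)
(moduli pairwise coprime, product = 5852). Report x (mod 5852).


Product of moduli M = 19 · 7 · 4 · 11 = 5852.
Merge one congruence at a time:
  Start: x ≡ 3 (mod 19).
  Combine with x ≡ 0 (mod 7); new modulus lcm = 133.
    Write x = 3 + 19·t and substitute into x ≡ 0 (mod 7): 19·t ≡ 0 − 3 = -3 (mod 7).
    Reduce coefficients mod 7: 5·t ≡ 4 (mod 7).
    The inverse of 5 mod 7 is 3 (since 5·3 = 15 = 2·7 + 1), so t ≡ 3·4 = 12 ≡ 5 (mod 7).
    Then x = 3 + 19·5 = 98, valid modulo lcm(19, 7) = 133: x ≡ 98 (mod 133).
  Combine with x ≡ 2 (mod 4); new modulus lcm = 532.
    Write x = 98 + 133·t and substitute into x ≡ 2 (mod 4): 133·t ≡ 2 − 98 = -96 (mod 4).
    Reduce coefficients mod 4: 1·t ≡ 0 (mod 4).
    So t ≡ 0 (mod 4).
    Then x = 98 + 133·0 = 98, valid modulo lcm(133, 4) = 532: x ≡ 98 (mod 532).
  Combine with x ≡ 7 (mod 11); new modulus lcm = 5852.
    Write x = 98 + 532·t and substitute into x ≡ 7 (mod 11): 532·t ≡ 7 − 98 = -91 (mod 11).
    Reduce coefficients mod 11: 4·t ≡ 8 (mod 11).
    The inverse of 4 mod 11 is 3 (since 4·3 = 12 = 1·11 + 1), so t ≡ 3·8 = 24 ≡ 2 (mod 11).
    Then x = 98 + 532·2 = 1162, valid modulo lcm(532, 11) = 5852: x ≡ 1162 (mod 5852).
Verify against each original: 1162 mod 19 = 3, 1162 mod 7 = 0, 1162 mod 4 = 2, 1162 mod 11 = 7.

x ≡ 1162 (mod 5852).


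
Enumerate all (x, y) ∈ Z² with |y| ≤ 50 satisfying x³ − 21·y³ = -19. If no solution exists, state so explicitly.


The equation is x³ - 21y³ = -19. For fixed y, x³ = 21·y³ − 19, so a solution requires the RHS to be a perfect cube.
Strategy: iterate y from -50 to 50, compute RHS = 21·y³ − 19, and check whether it is a (positive or negative) perfect cube.
Check small values of y:
  y = 0: RHS = -19 is not a perfect cube.
  y = 1: RHS = 2 is not a perfect cube.
  y = -1: RHS = -40 is not a perfect cube.
  y = 2: RHS = 149 is not a perfect cube.
  y = -2: RHS = -187 is not a perfect cube.
  y = 3: RHS = 548 is not a perfect cube.
  y = -3: RHS = -586 is not a perfect cube.
Continuing the search up to |y| = 50 finds no solutions either.
No (x, y) in the scanned range satisfies the equation.

No integer solutions with |y| ≤ 50.


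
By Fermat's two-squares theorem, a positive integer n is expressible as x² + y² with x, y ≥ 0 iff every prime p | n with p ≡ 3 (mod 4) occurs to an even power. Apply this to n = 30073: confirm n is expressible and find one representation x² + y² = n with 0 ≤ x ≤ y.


Step 1: Factor n = 30073 = 17 · 29 · 61.
Step 2: Check the mod-4 condition on each prime factor: 17 ≡ 1 (mod 4), exponent 1; 29 ≡ 1 (mod 4), exponent 1; 61 ≡ 1 (mod 4), exponent 1.
All primes ≡ 3 (mod 4) appear to even exponent (or don't appear), so by the two-squares theorem n IS expressible as a sum of two squares.
Step 3: Build a representation. Here n = 17 · 29 · 61 is a product of primes ≡ 1 (mod 4). Each prime p ≡ 1 (mod 4) is itself a sum of two squares; find a² by testing p − a² for a perfect square:
  17: 17 − 1² = 16 = 4² ⇒ 17 = 1² + 4².
  29: 29 − 1² = 28, 29 − 2² = 25 = 5² ⇒ 29 = 2² + 5².
  61: 61 − 1² = 60, 61 − 2² = 57, 61 − 3² = 52, 61 − 4² = 45, 61 − 5² = 36 = 6² ⇒ 61 = 5² + 6².
  Combine using the Brahmagupta–Fibonacci identity (a² + b²)(c² + d²) = (ac − bd)² + (ad + bc)² = (ac + bd)² + (ad − bc)²:
  17 · 29 = 493: from (1² + 4²)(2² + 5²), take (1·2 − 4·5, 1·5 + 4·2) = (2 − 20, 5 + 8) = (-18, 13); dropping signs (only squares matter) gives (18, 13); check 18² + 13² = 324 + 169 = 493 ✓.
  493 · 61 = 30073: from (18² + 13²)(5² + 6²), take (18·5 − 13·6, 18·6 + 13·5) = (90 − 78, 108 + 65) = (12, 173); check 12² + 173² = 144 + 29929 = 30073 ✓.
Step 4: Order so x ≤ y and verify: 12² + 173² = 144 + 29929 = 30073 = n. ✓

n = 30073 = 12² + 173² (one valid representation with x ≤ y).


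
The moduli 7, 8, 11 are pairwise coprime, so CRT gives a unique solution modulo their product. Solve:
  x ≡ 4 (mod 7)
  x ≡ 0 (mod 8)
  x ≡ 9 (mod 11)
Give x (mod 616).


Moduli 7, 8, 11 are pairwise coprime; by CRT there is a unique solution modulo M = 7 · 8 · 11 = 616.
Solve pairwise, accumulating the modulus:
  Start with x ≡ 4 (mod 7).
  Combine with x ≡ 0 (mod 8): since gcd(7, 8) = 1, we get a unique residue mod 56.
    Write x = 4 + 7·t and substitute into x ≡ 0 (mod 8): 7·t ≡ 0 − 4 = -4 (mod 8).
    Reduce coefficients mod 8: 7·t ≡ 4 (mod 8).
    The inverse of 7 mod 8 is 7 (since 7·7 = 49 = 6·8 + 1), so t ≡ 7·4 = 28 ≡ 4 (mod 8).
    Then x = 4 + 7·4 = 32, valid modulo lcm(7, 8) = 56: x ≡ 32 (mod 56).
  Combine with x ≡ 9 (mod 11): since gcd(56, 11) = 1, we get a unique residue mod 616.
    Write x = 32 + 56·t and substitute into x ≡ 9 (mod 11): 56·t ≡ 9 − 32 = -23 (mod 11).
    Reduce coefficients mod 11: 1·t ≡ 10 (mod 11).
    So t ≡ 10 (mod 11).
    Then x = 32 + 56·10 = 592, valid modulo lcm(56, 11) = 616: x ≡ 592 (mod 616).
Verify: 592 mod 7 = 4 ✓, 592 mod 8 = 0 ✓, 592 mod 11 = 9 ✓.

x ≡ 592 (mod 616).


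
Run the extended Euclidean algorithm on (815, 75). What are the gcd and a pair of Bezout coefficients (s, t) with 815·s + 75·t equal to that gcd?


Euclidean algorithm on (815, 75) — divide until remainder is 0:
  815 = 10 · 75 + 65
  75 = 1 · 65 + 10
  65 = 6 · 10 + 5
  10 = 2 · 5 + 0
gcd(815, 75) = 5.
Track Bezout coefficients alongside the remainders: start with r₀ = 815 = a·1 + b·0 (s = 1, t = 0) and r₁ = 75 = a·0 + b·1 (s = 0, t = 1); each new remainder r_{k+1} = r_{k-1} − q_k·r_k inherits s_{k+1} = s_{k-1} − q_k·s_k, t_{k+1} = t_{k-1} − q_k·t_k, so r_k = a·s_k + b·t_k at every step:
  q = 10: r = 65, s = 1 − 10·0 = 1, t = 0 − 10·1 = -10  (check: 815·1 + 75·(-10) = 65)
  q = 1: r = 10, s = 0 − 1·1 = -1, t = 1 − 1·(-10) = 11  (check: 815·(-1) + 75·11 = 10)
  q = 6: r = 5, s = 1 − 6·(-1) = 7, t = -10 − 6·11 = -76  (check: 815·7 + 75·(-76) = 5)
The row with r = 5 (the gcd) gives the Bezout coefficients s = 7, t = -76.
Result: 815 · (7) + 75 · (-76) = 5.

gcd(815, 75) = 5; s = 7, t = -76 (check: 815·7 + 75·(-76) = 5).


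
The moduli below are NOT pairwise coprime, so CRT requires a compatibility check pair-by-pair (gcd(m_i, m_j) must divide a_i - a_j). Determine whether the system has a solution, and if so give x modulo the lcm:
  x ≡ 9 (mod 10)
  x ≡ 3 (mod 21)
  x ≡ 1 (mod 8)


Moduli 10, 21, 8 are not pairwise coprime, so CRT works modulo lcm(m_i) when all pairwise compatibility conditions hold.
Pairwise compatibility: gcd(m_i, m_j) must divide a_i - a_j for every pair.
Merge one congruence at a time:
  Start: x ≡ 9 (mod 10).
  Combine with x ≡ 3 (mod 21): gcd(10, 21) = 1; 3 - 9 = -6, which IS divisible by 1, so compatible.
    Write x = 9 + 10·t and substitute into x ≡ 3 (mod 21): 10·t ≡ 3 − 9 = -6 (mod 21).
    Reduce coefficients mod 21: 10·t ≡ 15 (mod 21).
    The inverse of 10 mod 21 is 19 (since 10·19 = 190 = 9·21 + 1), so t ≡ 19·15 = 285 ≡ 12 (mod 21).
    Then x = 9 + 10·12 = 129, valid modulo lcm(10, 21) = 210: x ≡ 129 (mod 210).
  Combine with x ≡ 1 (mod 8): gcd(210, 8) = 2; 1 - 129 = -128, which IS divisible by 2, so compatible.
    Write x = 129 + 210·t and substitute into x ≡ 1 (mod 8): 210·t ≡ 1 − 129 = -128 (mod 8).
    Divide the congruence (and modulus) by g = 2: 105·t ≡ -64 (mod 4).
    Reduce coefficients mod 4: 1·t ≡ 0 (mod 4).
    So t ≡ 0 (mod 4).
    Then x = 129 + 210·0 = 129, valid modulo lcm(210, 8) = 840: x ≡ 129 (mod 840).
Verify: 129 mod 10 = 9, 129 mod 21 = 3, 129 mod 8 = 1.

x ≡ 129 (mod 840).


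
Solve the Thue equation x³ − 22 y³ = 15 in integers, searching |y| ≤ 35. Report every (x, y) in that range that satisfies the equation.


The equation is x³ - 22y³ = 15. For fixed y, x³ = 22·y³ + 15, so a solution requires the RHS to be a perfect cube.
Strategy: iterate y from -35 to 35, compute RHS = 22·y³ + 15, and check whether it is a (positive or negative) perfect cube.
Check small values of y:
  y = 0: RHS = 15 is not a perfect cube.
  y = 1: RHS = 37 is not a perfect cube.
  y = -1: RHS = -7 is not a perfect cube.
  y = 2: RHS = 191 is not a perfect cube.
  y = -2: RHS = -161 is not a perfect cube.
  y = 3: RHS = 609 is not a perfect cube.
  y = -3: RHS = -579 is not a perfect cube.
Continuing the search up to |y| = 35 finds no solutions either.
No (x, y) in the scanned range satisfies the equation.

No integer solutions with |y| ≤ 35.


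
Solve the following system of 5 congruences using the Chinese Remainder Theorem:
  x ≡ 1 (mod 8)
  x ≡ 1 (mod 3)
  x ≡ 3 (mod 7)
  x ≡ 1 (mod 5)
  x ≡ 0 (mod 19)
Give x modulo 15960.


Product of moduli M = 8 · 3 · 7 · 5 · 19 = 15960.
Merge one congruence at a time:
  Start: x ≡ 1 (mod 8).
  Combine with x ≡ 1 (mod 3); new modulus lcm = 24.
    Write x = 1 + 8·t and substitute into x ≡ 1 (mod 3): 8·t ≡ 1 − 1 = 0 (mod 3).
    Reduce coefficients mod 3: 2·t ≡ 0 (mod 3).
    The inverse of 2 mod 3 is 2 (since 2·2 = 4 = 1·3 + 1), so t ≡ 2·0 = 0 ≡ 0 (mod 3).
    Then x = 1 + 8·0 = 1, valid modulo lcm(8, 3) = 24: x ≡ 1 (mod 24).
  Combine with x ≡ 3 (mod 7); new modulus lcm = 168.
    Write x = 1 + 24·t and substitute into x ≡ 3 (mod 7): 24·t ≡ 3 − 1 = 2 (mod 7).
    Reduce coefficients mod 7: 3·t ≡ 2 (mod 7).
    The inverse of 3 mod 7 is 5 (since 3·5 = 15 = 2·7 + 1), so t ≡ 5·2 = 10 ≡ 3 (mod 7).
    Then x = 1 + 24·3 = 73, valid modulo lcm(24, 7) = 168: x ≡ 73 (mod 168).
  Combine with x ≡ 1 (mod 5); new modulus lcm = 840.
    Write x = 73 + 168·t and substitute into x ≡ 1 (mod 5): 168·t ≡ 1 − 73 = -72 (mod 5).
    Reduce coefficients mod 5: 3·t ≡ 3 (mod 5).
    The inverse of 3 mod 5 is 2 (since 3·2 = 6 = 1·5 + 1), so t ≡ 2·3 = 6 ≡ 1 (mod 5).
    Then x = 73 + 168·1 = 241, valid modulo lcm(168, 5) = 840: x ≡ 241 (mod 840).
  Combine with x ≡ 0 (mod 19); new modulus lcm = 15960.
    Write x = 241 + 840·t and substitute into x ≡ 0 (mod 19): 840·t ≡ 0 − 241 = -241 (mod 19).
    Reduce coefficients mod 19: 4·t ≡ 6 (mod 19).
    The inverse of 4 mod 19 is 5 (since 4·5 = 20 = 1·19 + 1), so t ≡ 5·6 = 30 ≡ 11 (mod 19).
    Then x = 241 + 840·11 = 9481, valid modulo lcm(840, 19) = 15960: x ≡ 9481 (mod 15960).
Verify against each original: 9481 mod 8 = 1, 9481 mod 3 = 1, 9481 mod 7 = 3, 9481 mod 5 = 1, 9481 mod 19 = 0.

x ≡ 9481 (mod 15960).


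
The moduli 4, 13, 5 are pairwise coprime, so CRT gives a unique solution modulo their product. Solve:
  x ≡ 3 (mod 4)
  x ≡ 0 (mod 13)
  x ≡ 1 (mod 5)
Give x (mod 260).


Moduli 4, 13, 5 are pairwise coprime; by CRT there is a unique solution modulo M = 4 · 13 · 5 = 260.
Solve pairwise, accumulating the modulus:
  Start with x ≡ 3 (mod 4).
  Combine with x ≡ 0 (mod 13): since gcd(4, 13) = 1, we get a unique residue mod 52.
    Write x = 3 + 4·t and substitute into x ≡ 0 (mod 13): 4·t ≡ 0 − 3 = -3 (mod 13).
    Reduce coefficients mod 13: 4·t ≡ 10 (mod 13).
    The inverse of 4 mod 13 is 10 (since 4·10 = 40 = 3·13 + 1), so t ≡ 10·10 = 100 ≡ 9 (mod 13).
    Then x = 3 + 4·9 = 39, valid modulo lcm(4, 13) = 52: x ≡ 39 (mod 52).
  Combine with x ≡ 1 (mod 5): since gcd(52, 5) = 1, we get a unique residue mod 260.
    Write x = 39 + 52·t and substitute into x ≡ 1 (mod 5): 52·t ≡ 1 − 39 = -38 (mod 5).
    Reduce coefficients mod 5: 2·t ≡ 2 (mod 5).
    The inverse of 2 mod 5 is 3 (since 2·3 = 6 = 1·5 + 1), so t ≡ 3·2 = 6 ≡ 1 (mod 5).
    Then x = 39 + 52·1 = 91, valid modulo lcm(52, 5) = 260: x ≡ 91 (mod 260).
Verify: 91 mod 4 = 3 ✓, 91 mod 13 = 0 ✓, 91 mod 5 = 1 ✓.

x ≡ 91 (mod 260).


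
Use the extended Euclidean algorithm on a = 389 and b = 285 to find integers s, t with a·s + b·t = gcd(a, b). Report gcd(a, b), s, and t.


Euclidean algorithm on (389, 285) — divide until remainder is 0:
  389 = 1 · 285 + 104
  285 = 2 · 104 + 77
  104 = 1 · 77 + 27
  77 = 2 · 27 + 23
  27 = 1 · 23 + 4
  23 = 5 · 4 + 3
  4 = 1 · 3 + 1
  3 = 3 · 1 + 0
gcd(389, 285) = 1.
Track Bezout coefficients alongside the remainders: start with r₀ = 389 = a·1 + b·0 (s = 1, t = 0) and r₁ = 285 = a·0 + b·1 (s = 0, t = 1); each new remainder r_{k+1} = r_{k-1} − q_k·r_k inherits s_{k+1} = s_{k-1} − q_k·s_k, t_{k+1} = t_{k-1} − q_k·t_k, so r_k = a·s_k + b·t_k at every step:
  q = 1: r = 104, s = 1 − 1·0 = 1, t = 0 − 1·1 = -1  (check: 389·1 + 285·(-1) = 104)
  q = 2: r = 77, s = 0 − 2·1 = -2, t = 1 − 2·(-1) = 3  (check: 389·(-2) + 285·3 = 77)
  q = 1: r = 27, s = 1 − 1·(-2) = 3, t = -1 − 1·3 = -4  (check: 389·3 + 285·(-4) = 27)
  q = 2: r = 23, s = -2 − 2·3 = -8, t = 3 − 2·(-4) = 11  (check: 389·(-8) + 285·11 = 23)
  q = 1: r = 4, s = 3 − 1·(-8) = 11, t = -4 − 1·11 = -15  (check: 389·11 + 285·(-15) = 4)
  q = 5: r = 3, s = -8 − 5·11 = -63, t = 11 − 5·(-15) = 86  (check: 389·(-63) + 285·86 = 3)
  q = 1: r = 1, s = 11 − 1·(-63) = 74, t = -15 − 1·86 = -101  (check: 389·74 + 285·(-101) = 1)
The row with r = 1 (the gcd) gives the Bezout coefficients s = 74, t = -101.
Result: 389 · (74) + 285 · (-101) = 1.

gcd(389, 285) = 1; s = 74, t = -101 (check: 389·74 + 285·(-101) = 1).


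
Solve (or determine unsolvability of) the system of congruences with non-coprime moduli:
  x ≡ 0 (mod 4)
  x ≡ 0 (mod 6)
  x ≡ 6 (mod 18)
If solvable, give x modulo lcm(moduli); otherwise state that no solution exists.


Moduli 4, 6, 18 are not pairwise coprime, so CRT works modulo lcm(m_i) when all pairwise compatibility conditions hold.
Pairwise compatibility: gcd(m_i, m_j) must divide a_i - a_j for every pair.
Merge one congruence at a time:
  Start: x ≡ 0 (mod 4).
  Combine with x ≡ 0 (mod 6): gcd(4, 6) = 2; 0 - 0 = 0, which IS divisible by 2, so compatible.
    Write x = 0 + 4·t and substitute into x ≡ 0 (mod 6): 4·t ≡ 0 − 0 = 0 (mod 6).
    Divide the congruence (and modulus) by g = 2: 2·t ≡ 0 (mod 3).
    The inverse of 2 mod 3 is 2 (since 2·2 = 4 = 1·3 + 1), so t ≡ 2·0 = 0 ≡ 0 (mod 3).
    Then x = 0 + 4·0 = 0, valid modulo lcm(4, 6) = 12: x ≡ 0 (mod 12).
  Combine with x ≡ 6 (mod 18): gcd(12, 18) = 6; 6 - 0 = 6, which IS divisible by 6, so compatible.
    Write x = 0 + 12·t and substitute into x ≡ 6 (mod 18): 12·t ≡ 6 − 0 = 6 (mod 18).
    Divide the congruence (and modulus) by g = 6: 2·t ≡ 1 (mod 3).
    The inverse of 2 mod 3 is 2 (since 2·2 = 4 = 1·3 + 1), so t ≡ 2·1 = 2 ≡ 2 (mod 3).
    Then x = 0 + 12·2 = 24, valid modulo lcm(12, 18) = 36: x ≡ 24 (mod 36).
Verify: 24 mod 4 = 0, 24 mod 6 = 0, 24 mod 18 = 6.

x ≡ 24 (mod 36).


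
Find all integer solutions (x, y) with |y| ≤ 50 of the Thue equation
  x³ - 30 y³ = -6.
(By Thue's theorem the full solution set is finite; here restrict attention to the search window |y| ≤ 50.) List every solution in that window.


The equation is x³ - 30y³ = -6. For fixed y, x³ = 30·y³ − 6, so a solution requires the RHS to be a perfect cube.
Strategy: iterate y from -50 to 50, compute RHS = 30·y³ − 6, and check whether it is a (positive or negative) perfect cube.
Check small values of y:
  y = 0: RHS = -6 is not a perfect cube.
  y = 1: RHS = 24 is not a perfect cube.
  y = -1: RHS = -36 is not a perfect cube.
  y = 2: RHS = 234 is not a perfect cube.
  y = -2: RHS = -246 is not a perfect cube.
  y = 3: RHS = 804 is not a perfect cube.
  y = -3: RHS = -816 is not a perfect cube.
Continuing the search up to |y| = 50 finds no solutions either.
No (x, y) in the scanned range satisfies the equation.

No integer solutions with |y| ≤ 50.
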